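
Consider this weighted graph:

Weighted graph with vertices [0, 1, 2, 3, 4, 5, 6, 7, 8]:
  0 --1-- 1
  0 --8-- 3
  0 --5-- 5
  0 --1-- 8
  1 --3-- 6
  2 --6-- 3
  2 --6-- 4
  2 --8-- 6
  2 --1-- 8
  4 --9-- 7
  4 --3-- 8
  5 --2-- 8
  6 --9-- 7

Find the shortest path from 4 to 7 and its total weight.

Using Dijkstra's algorithm from vertex 4:
Shortest path: 4 -> 7
Total weight: 9 = 9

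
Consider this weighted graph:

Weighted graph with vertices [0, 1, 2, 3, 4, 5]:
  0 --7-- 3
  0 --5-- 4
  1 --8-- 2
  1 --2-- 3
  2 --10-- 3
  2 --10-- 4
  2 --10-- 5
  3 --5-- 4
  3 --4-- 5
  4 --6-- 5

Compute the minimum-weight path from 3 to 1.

Using Dijkstra's algorithm from vertex 3:
Shortest path: 3 -> 1
Total weight: 2 = 2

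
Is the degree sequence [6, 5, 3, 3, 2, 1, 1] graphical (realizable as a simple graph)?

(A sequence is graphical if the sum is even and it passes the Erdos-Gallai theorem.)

Sum of degrees = 21. Sum is odd, so the sequence is NOT graphical.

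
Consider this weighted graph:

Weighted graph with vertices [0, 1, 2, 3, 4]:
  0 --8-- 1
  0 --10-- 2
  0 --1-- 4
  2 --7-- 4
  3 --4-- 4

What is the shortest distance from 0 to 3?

Using Dijkstra's algorithm from vertex 0:
Shortest path: 0 -> 4 -> 3
Total weight: 1 + 4 = 5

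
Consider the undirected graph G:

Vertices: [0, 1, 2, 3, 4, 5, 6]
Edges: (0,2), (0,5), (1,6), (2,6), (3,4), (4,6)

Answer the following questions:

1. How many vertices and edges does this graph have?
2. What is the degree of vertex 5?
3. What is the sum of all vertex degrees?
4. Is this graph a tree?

Count: 7 vertices, 6 edges.
Vertex 5 has neighbors [0], degree = 1.
Handshaking lemma: 2 * 6 = 12.
A graph is a tree iff it is connected and has exactly n-1 edges. This graph is connected (all 7 vertices in one component) and has 7-1 = 6 edges. It is a tree.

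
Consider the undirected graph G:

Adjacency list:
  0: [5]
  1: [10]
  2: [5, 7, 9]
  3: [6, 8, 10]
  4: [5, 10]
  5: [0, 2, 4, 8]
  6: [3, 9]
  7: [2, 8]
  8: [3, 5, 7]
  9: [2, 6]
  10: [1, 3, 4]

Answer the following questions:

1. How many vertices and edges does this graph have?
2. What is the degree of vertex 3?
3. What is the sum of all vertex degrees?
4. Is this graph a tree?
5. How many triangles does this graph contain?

Count: 11 vertices, 13 edges.
Vertex 3 has neighbors [6, 8, 10], degree = 3.
Handshaking lemma: 2 * 13 = 26.
A tree on 11 vertices has 10 edges. This graph has 13 edges (3 extra). Not a tree.
Number of triangles = 0.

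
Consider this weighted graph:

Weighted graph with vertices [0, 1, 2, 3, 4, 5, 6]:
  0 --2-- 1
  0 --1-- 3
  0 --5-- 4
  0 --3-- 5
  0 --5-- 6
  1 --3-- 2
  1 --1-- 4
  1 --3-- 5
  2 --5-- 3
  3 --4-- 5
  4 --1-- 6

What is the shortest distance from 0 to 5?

Using Dijkstra's algorithm from vertex 0:
Shortest path: 0 -> 5
Total weight: 3 = 3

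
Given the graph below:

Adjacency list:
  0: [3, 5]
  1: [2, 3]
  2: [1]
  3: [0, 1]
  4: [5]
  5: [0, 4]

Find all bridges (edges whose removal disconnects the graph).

A bridge is an edge whose removal increases the number of connected components.
Bridges found: (0,3), (0,5), (1,2), (1,3), (4,5)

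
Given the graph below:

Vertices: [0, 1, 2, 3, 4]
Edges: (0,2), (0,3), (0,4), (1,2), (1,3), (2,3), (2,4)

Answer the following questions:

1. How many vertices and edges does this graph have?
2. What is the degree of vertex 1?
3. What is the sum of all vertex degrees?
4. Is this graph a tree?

Count: 5 vertices, 7 edges.
Vertex 1 has neighbors [2, 3], degree = 2.
Handshaking lemma: 2 * 7 = 14.
A tree on 5 vertices has 4 edges. This graph has 7 edges (3 extra). Not a tree.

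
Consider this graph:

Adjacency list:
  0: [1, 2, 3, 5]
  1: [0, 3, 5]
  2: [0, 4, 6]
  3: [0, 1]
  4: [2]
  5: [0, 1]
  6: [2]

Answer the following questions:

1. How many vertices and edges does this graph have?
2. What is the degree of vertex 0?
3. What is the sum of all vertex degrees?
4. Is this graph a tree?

Count: 7 vertices, 8 edges.
Vertex 0 has neighbors [1, 2, 3, 5], degree = 4.
Handshaking lemma: 2 * 8 = 16.
A tree on 7 vertices has 6 edges. This graph has 8 edges (2 extra). Not a tree.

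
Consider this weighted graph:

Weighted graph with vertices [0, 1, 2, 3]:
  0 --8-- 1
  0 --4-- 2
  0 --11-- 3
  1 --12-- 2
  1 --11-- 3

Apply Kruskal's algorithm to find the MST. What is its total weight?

Applying Kruskal's algorithm (sort edges by weight, add if no cycle):
  Add (0,2) w=4
  Add (0,1) w=8
  Add (0,3) w=11
  Skip (1,3) w=11 (creates cycle)
  Skip (1,2) w=12 (creates cycle)
MST weight = 23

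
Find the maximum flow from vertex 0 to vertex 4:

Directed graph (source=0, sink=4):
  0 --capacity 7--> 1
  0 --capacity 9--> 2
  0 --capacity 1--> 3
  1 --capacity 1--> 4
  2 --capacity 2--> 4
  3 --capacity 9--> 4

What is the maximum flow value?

Computing max flow:
  Flow on (0->1): 1/7
  Flow on (0->2): 2/9
  Flow on (0->3): 1/1
  Flow on (1->4): 1/1
  Flow on (2->4): 2/2
  Flow on (3->4): 1/9
Maximum flow = 4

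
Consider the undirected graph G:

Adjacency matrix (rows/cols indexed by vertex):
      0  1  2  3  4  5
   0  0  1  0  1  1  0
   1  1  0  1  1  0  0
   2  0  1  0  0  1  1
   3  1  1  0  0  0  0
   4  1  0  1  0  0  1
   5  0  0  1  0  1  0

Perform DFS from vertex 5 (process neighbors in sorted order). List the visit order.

DFS from vertex 5 (neighbors processed in ascending order):
Visit order: 5, 2, 1, 0, 3, 4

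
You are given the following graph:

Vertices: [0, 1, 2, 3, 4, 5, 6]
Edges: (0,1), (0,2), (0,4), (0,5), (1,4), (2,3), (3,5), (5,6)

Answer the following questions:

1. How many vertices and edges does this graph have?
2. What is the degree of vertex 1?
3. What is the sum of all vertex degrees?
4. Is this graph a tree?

Count: 7 vertices, 8 edges.
Vertex 1 has neighbors [0, 4], degree = 2.
Handshaking lemma: 2 * 8 = 16.
A tree on 7 vertices has 6 edges. This graph has 8 edges (2 extra). Not a tree.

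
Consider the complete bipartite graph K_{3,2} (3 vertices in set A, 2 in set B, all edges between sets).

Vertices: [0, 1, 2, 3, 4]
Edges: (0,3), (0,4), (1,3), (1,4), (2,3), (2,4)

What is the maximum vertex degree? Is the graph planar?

Set-A vertices have degree 2; set-B vertices have degree 3. Maximum degree = max(3,2) = 3.
min(3,2) <= 2, so K_{3,2} avoids a K_{3,3} subdivision and is planar.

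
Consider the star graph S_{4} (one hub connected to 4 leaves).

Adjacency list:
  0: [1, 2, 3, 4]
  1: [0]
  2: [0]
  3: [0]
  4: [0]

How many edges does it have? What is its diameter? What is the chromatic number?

Star graph S_{4}: the hub connects to all 4 leaves.
Edges = 4.
Diameter = 2 (any leaf to hub is 1, leaf to leaf through hub is 2).
Star graphs are bipartite (hub vs leaves), so chromatic number = 2.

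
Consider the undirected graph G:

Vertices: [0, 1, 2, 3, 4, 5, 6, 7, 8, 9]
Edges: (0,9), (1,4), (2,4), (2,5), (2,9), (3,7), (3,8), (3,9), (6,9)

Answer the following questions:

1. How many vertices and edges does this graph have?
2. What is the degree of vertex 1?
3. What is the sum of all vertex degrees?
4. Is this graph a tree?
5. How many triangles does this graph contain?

Count: 10 vertices, 9 edges.
Vertex 1 has neighbors [4], degree = 1.
Handshaking lemma: 2 * 9 = 18.
A graph is a tree iff it is connected and has exactly n-1 edges. This graph is connected (all 10 vertices in one component) and has 10-1 = 9 edges. It is a tree.
Number of triangles = 0.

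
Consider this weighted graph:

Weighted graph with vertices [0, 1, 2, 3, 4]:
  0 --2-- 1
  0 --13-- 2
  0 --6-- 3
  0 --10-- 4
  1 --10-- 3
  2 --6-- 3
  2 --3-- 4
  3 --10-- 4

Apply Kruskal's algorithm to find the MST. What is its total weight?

Applying Kruskal's algorithm (sort edges by weight, add if no cycle):
  Add (0,1) w=2
  Add (2,4) w=3
  Add (0,3) w=6
  Add (2,3) w=6
  Skip (0,4) w=10 (creates cycle)
  Skip (1,3) w=10 (creates cycle)
  Skip (3,4) w=10 (creates cycle)
  Skip (0,2) w=13 (creates cycle)
MST weight = 17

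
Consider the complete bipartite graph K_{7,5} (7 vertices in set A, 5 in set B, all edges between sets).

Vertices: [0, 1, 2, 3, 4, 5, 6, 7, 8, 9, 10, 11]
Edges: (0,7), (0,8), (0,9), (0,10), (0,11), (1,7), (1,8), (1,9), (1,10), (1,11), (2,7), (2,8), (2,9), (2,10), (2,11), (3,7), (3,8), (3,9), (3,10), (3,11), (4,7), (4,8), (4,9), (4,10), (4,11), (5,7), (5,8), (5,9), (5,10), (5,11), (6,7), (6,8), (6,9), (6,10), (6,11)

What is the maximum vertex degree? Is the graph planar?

Set-A vertices have degree 5; set-B vertices have degree 7. Maximum degree = max(7,5) = 7.
K_{7,5} contains K_{3,3} as a subgraph (since both sides have >= 3 vertices); by Kuratowski's theorem it is not planar.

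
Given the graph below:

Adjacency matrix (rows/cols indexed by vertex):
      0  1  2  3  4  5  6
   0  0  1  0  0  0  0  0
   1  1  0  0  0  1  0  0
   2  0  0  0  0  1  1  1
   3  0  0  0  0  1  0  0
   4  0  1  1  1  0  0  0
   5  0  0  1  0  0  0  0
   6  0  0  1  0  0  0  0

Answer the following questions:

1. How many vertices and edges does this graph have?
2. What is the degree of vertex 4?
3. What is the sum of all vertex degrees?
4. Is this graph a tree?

Count: 7 vertices, 6 edges.
Vertex 4 has neighbors [1, 2, 3], degree = 3.
Handshaking lemma: 2 * 6 = 12.
A graph is a tree iff it is connected and has exactly n-1 edges. This graph is connected (all 7 vertices in one component) and has 7-1 = 6 edges. It is a tree.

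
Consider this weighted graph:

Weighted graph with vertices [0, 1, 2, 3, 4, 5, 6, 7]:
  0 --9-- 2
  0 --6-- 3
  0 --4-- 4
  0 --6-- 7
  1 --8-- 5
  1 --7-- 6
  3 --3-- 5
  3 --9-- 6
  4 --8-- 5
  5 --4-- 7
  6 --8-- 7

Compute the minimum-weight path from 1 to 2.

Using Dijkstra's algorithm from vertex 1:
Shortest path: 1 -> 5 -> 3 -> 0 -> 2
Total weight: 8 + 3 + 6 + 9 = 26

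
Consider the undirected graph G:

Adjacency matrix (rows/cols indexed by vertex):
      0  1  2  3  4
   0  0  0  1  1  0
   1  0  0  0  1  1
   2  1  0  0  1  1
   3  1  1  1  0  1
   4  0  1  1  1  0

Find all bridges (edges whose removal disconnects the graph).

No bridges found. The graph is 2-edge-connected (no single edge removal disconnects it).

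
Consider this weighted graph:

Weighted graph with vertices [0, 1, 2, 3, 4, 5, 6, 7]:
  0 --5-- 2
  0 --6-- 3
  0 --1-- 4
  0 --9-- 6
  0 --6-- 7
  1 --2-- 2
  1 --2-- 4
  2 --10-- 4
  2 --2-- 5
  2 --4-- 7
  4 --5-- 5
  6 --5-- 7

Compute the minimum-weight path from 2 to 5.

Using Dijkstra's algorithm from vertex 2:
Shortest path: 2 -> 5
Total weight: 2 = 2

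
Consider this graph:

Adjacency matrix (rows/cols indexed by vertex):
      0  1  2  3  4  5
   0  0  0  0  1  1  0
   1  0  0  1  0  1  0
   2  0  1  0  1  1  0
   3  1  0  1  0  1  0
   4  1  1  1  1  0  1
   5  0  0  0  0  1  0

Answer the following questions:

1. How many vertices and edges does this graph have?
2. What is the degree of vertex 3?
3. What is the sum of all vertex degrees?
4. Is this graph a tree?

Count: 6 vertices, 8 edges.
Vertex 3 has neighbors [0, 2, 4], degree = 3.
Handshaking lemma: 2 * 8 = 16.
A tree on 6 vertices has 5 edges. This graph has 8 edges (3 extra). Not a tree.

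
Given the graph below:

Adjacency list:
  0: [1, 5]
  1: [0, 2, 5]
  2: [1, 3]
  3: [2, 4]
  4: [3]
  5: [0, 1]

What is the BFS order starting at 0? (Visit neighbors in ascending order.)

BFS from vertex 0 (neighbors processed in ascending order):
Visit order: 0, 1, 5, 2, 3, 4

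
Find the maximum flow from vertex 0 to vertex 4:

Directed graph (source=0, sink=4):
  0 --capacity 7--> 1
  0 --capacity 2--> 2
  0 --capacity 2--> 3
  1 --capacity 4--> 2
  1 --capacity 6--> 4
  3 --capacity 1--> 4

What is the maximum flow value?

Computing max flow:
  Flow on (0->1): 6/7
  Flow on (0->3): 1/2
  Flow on (1->4): 6/6
  Flow on (3->4): 1/1
Maximum flow = 7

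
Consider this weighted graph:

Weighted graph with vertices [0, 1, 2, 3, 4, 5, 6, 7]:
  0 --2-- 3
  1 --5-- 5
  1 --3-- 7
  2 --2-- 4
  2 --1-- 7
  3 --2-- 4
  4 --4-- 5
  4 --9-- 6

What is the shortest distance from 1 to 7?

Using Dijkstra's algorithm from vertex 1:
Shortest path: 1 -> 7
Total weight: 3 = 3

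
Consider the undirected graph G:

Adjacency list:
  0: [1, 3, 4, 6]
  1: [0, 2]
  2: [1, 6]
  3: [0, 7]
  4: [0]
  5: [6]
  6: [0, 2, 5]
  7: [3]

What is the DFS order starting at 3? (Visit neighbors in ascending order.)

DFS from vertex 3 (neighbors processed in ascending order):
Visit order: 3, 0, 1, 2, 6, 5, 4, 7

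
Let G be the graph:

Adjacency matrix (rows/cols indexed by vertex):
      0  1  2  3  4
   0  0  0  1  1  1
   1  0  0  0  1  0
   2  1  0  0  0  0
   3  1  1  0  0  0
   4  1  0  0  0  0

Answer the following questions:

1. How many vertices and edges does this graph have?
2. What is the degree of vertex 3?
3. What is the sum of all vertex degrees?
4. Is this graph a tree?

Count: 5 vertices, 4 edges.
Vertex 3 has neighbors [0, 1], degree = 2.
Handshaking lemma: 2 * 4 = 8.
A graph is a tree iff it is connected and has exactly n-1 edges. This graph is connected (all 5 vertices in one component) and has 5-1 = 4 edges. It is a tree.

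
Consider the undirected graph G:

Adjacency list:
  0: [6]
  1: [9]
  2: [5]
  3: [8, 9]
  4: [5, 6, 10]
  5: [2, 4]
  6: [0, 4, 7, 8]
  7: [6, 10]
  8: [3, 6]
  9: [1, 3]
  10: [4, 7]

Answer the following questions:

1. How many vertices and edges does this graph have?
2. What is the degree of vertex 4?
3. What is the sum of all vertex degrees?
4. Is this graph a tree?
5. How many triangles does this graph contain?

Count: 11 vertices, 11 edges.
Vertex 4 has neighbors [5, 6, 10], degree = 3.
Handshaking lemma: 2 * 11 = 22.
A tree on 11 vertices has 10 edges. This graph has 11 edges (1 extra). Not a tree.
Number of triangles = 0.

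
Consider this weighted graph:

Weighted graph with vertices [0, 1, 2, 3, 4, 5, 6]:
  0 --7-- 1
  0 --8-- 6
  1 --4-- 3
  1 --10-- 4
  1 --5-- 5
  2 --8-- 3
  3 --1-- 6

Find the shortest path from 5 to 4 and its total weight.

Using Dijkstra's algorithm from vertex 5:
Shortest path: 5 -> 1 -> 4
Total weight: 5 + 10 = 15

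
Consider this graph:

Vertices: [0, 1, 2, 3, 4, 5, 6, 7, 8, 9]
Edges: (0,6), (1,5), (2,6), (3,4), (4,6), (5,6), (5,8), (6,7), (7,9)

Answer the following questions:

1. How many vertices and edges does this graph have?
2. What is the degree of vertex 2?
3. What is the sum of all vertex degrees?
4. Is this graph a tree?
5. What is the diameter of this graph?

Count: 10 vertices, 9 edges.
Vertex 2 has neighbors [6], degree = 1.
Handshaking lemma: 2 * 9 = 18.
A graph is a tree iff it is connected and has exactly n-1 edges. This graph is connected (all 10 vertices in one component) and has 10-1 = 9 edges. It is a tree.
Diameter (longest shortest path) = 4.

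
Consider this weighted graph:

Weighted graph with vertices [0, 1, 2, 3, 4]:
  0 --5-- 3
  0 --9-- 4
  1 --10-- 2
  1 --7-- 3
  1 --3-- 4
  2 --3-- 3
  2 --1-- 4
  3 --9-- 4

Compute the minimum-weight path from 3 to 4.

Using Dijkstra's algorithm from vertex 3:
Shortest path: 3 -> 2 -> 4
Total weight: 3 + 1 = 4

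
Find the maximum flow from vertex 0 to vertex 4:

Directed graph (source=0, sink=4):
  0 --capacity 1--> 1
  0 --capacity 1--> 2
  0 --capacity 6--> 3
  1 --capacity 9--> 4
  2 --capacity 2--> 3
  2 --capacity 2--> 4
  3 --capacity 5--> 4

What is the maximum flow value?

Computing max flow:
  Flow on (0->1): 1/1
  Flow on (0->2): 1/1
  Flow on (0->3): 5/6
  Flow on (1->4): 1/9
  Flow on (2->4): 1/2
  Flow on (3->4): 5/5
Maximum flow = 7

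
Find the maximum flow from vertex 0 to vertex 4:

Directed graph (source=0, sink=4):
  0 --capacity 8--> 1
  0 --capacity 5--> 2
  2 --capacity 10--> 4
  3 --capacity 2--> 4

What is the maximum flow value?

Computing max flow:
  Flow on (0->2): 5/5
  Flow on (2->4): 5/10
Maximum flow = 5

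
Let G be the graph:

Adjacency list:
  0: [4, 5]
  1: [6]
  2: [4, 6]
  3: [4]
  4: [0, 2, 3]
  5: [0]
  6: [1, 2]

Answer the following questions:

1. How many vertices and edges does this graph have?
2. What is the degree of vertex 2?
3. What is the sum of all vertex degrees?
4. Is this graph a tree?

Count: 7 vertices, 6 edges.
Vertex 2 has neighbors [4, 6], degree = 2.
Handshaking lemma: 2 * 6 = 12.
A graph is a tree iff it is connected and has exactly n-1 edges. This graph is connected (all 7 vertices in one component) and has 7-1 = 6 edges. It is a tree.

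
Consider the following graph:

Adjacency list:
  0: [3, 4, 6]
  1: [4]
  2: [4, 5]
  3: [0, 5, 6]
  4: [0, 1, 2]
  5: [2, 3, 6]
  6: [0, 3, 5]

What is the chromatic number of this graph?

The graph has a maximum clique of size 3 (lower bound on chromatic number).
A valid 3-coloring: {0: 0, 1: 0, 2: 2, 3: 1, 4: 1, 5: 0, 6: 2}.
Chromatic number = 3.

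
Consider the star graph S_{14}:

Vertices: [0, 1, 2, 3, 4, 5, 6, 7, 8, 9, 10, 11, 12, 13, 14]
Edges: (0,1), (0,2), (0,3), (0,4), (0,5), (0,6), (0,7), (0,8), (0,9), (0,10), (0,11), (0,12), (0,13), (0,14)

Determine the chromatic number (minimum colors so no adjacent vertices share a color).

S_{14} has one hub adjacent to 14 leaves; leaves are pairwise non-adjacent.
Color the hub 0 and every leaf 1.
Chromatic number = 2.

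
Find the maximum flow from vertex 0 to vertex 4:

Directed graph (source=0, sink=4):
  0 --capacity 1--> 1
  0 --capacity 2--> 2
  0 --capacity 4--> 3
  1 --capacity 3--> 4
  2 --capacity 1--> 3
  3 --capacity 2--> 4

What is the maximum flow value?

Computing max flow:
  Flow on (0->1): 1/1
  Flow on (0->2): 1/2
  Flow on (0->3): 1/4
  Flow on (1->4): 1/3
  Flow on (2->3): 1/1
  Flow on (3->4): 2/2
Maximum flow = 3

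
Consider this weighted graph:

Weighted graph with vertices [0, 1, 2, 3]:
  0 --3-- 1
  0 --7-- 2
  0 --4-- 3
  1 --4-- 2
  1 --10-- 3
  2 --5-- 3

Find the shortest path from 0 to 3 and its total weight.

Using Dijkstra's algorithm from vertex 0:
Shortest path: 0 -> 3
Total weight: 4 = 4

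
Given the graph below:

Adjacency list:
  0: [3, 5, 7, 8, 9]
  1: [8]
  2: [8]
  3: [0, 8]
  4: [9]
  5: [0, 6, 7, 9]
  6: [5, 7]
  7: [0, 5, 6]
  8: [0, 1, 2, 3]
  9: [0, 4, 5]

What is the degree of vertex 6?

Vertex 6 has neighbors [5, 7], so deg(6) = 2.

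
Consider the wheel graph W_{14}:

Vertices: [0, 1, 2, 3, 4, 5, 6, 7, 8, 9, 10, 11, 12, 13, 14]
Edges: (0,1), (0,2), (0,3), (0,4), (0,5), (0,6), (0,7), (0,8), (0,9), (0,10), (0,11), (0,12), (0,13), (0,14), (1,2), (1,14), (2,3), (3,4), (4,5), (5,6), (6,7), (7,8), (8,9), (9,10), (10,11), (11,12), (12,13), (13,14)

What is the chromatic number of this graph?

W_{14} = C_{14} plus a hub adjacent to every cycle vertex.
The outer cycle needs 2 colors (even cycle); the hub is adjacent to all of them so needs a fresh color.
Chromatic number = 2 + 1 = 3.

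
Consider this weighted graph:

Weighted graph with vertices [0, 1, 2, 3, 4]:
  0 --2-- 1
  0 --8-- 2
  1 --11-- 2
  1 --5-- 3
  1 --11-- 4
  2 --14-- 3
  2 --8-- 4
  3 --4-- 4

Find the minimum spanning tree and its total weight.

Applying Kruskal's algorithm (sort edges by weight, add if no cycle):
  Add (0,1) w=2
  Add (3,4) w=4
  Add (1,3) w=5
  Add (0,2) w=8
  Skip (2,4) w=8 (creates cycle)
  Skip (1,2) w=11 (creates cycle)
  Skip (1,4) w=11 (creates cycle)
  Skip (2,3) w=14 (creates cycle)
MST weight = 19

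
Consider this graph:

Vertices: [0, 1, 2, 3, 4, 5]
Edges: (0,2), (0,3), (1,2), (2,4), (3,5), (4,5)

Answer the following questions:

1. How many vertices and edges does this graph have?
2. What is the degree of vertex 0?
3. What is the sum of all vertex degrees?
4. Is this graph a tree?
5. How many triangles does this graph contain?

Count: 6 vertices, 6 edges.
Vertex 0 has neighbors [2, 3], degree = 2.
Handshaking lemma: 2 * 6 = 12.
A tree on 6 vertices has 5 edges. This graph has 6 edges (1 extra). Not a tree.
Number of triangles = 0.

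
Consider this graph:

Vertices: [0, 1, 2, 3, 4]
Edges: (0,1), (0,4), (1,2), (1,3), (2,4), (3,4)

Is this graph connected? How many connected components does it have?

Checking connectivity: the graph has 1 connected component(s).
All vertices are reachable from each other. The graph IS connected.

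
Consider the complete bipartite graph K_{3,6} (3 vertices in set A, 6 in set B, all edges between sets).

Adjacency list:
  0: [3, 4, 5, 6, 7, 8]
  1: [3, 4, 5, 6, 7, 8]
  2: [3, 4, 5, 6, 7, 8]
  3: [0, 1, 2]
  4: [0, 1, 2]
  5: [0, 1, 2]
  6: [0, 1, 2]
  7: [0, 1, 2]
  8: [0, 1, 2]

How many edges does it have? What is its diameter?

K_{3,6} has 3 * 6 = 18 edges.
Any vertex reaches any opposite-side vertex in 1 step; same-side vertices reach in 2 steps via any opposite-side vertex.
Diameter = 2.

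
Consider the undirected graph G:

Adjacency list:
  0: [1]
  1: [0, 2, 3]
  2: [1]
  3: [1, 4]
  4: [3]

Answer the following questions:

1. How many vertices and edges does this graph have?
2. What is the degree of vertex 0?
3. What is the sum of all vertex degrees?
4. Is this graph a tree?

Count: 5 vertices, 4 edges.
Vertex 0 has neighbors [1], degree = 1.
Handshaking lemma: 2 * 4 = 8.
A graph is a tree iff it is connected and has exactly n-1 edges. This graph is connected (all 5 vertices in one component) and has 5-1 = 4 edges. It is a tree.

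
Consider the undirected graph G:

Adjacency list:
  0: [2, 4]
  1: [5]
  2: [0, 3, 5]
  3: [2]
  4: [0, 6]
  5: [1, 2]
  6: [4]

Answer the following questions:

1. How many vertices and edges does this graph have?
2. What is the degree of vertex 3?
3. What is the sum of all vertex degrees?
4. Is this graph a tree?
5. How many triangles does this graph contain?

Count: 7 vertices, 6 edges.
Vertex 3 has neighbors [2], degree = 1.
Handshaking lemma: 2 * 6 = 12.
A graph is a tree iff it is connected and has exactly n-1 edges. This graph is connected (all 7 vertices in one component) and has 7-1 = 6 edges. It is a tree.
Number of triangles = 0.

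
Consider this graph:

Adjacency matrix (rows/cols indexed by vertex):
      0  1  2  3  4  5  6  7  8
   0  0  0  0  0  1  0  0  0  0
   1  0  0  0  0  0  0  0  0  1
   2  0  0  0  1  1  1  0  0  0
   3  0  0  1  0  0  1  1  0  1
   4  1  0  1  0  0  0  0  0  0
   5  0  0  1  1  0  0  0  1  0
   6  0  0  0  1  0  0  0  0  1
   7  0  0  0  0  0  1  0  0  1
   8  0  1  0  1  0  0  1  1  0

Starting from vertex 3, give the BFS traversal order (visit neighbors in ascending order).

BFS from vertex 3 (neighbors processed in ascending order):
Visit order: 3, 2, 5, 6, 8, 4, 7, 1, 0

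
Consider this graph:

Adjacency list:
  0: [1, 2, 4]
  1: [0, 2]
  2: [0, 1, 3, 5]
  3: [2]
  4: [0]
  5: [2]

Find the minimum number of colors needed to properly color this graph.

The graph has a maximum clique of size 3 (lower bound on chromatic number).
A valid 3-coloring: {0: 1, 1: 2, 2: 0, 3: 1, 4: 0, 5: 1}.
Chromatic number = 3.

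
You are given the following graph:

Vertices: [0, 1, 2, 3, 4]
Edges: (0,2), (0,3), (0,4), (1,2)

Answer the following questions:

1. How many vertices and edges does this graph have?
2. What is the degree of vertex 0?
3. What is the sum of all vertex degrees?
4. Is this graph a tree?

Count: 5 vertices, 4 edges.
Vertex 0 has neighbors [2, 3, 4], degree = 3.
Handshaking lemma: 2 * 4 = 8.
A graph is a tree iff it is connected and has exactly n-1 edges. This graph is connected (all 5 vertices in one component) and has 5-1 = 4 edges. It is a tree.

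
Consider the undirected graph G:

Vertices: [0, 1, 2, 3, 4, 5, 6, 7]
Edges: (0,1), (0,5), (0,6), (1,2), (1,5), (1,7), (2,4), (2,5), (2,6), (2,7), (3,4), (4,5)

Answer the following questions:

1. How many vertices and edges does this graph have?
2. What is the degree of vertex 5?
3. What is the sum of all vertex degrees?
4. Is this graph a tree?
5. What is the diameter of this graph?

Count: 8 vertices, 12 edges.
Vertex 5 has neighbors [0, 1, 2, 4], degree = 4.
Handshaking lemma: 2 * 12 = 24.
A tree on 8 vertices has 7 edges. This graph has 12 edges (5 extra). Not a tree.
Diameter (longest shortest path) = 3.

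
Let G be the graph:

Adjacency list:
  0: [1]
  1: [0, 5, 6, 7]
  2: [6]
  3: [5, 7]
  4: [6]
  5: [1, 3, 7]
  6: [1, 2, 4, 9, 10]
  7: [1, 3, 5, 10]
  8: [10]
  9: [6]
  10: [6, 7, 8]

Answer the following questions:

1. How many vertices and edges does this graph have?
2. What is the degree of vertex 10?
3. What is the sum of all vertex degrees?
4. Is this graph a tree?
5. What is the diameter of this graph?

Count: 11 vertices, 13 edges.
Vertex 10 has neighbors [6, 7, 8], degree = 3.
Handshaking lemma: 2 * 13 = 26.
A tree on 11 vertices has 10 edges. This graph has 13 edges (3 extra). Not a tree.
Diameter (longest shortest path) = 4.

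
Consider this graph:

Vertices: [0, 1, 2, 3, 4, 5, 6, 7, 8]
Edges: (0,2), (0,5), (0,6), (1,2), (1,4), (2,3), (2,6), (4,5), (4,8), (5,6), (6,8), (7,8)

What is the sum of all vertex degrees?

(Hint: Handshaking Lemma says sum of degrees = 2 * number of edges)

Count edges: 12 edges.
By Handshaking Lemma: sum of degrees = 2 * 12 = 24.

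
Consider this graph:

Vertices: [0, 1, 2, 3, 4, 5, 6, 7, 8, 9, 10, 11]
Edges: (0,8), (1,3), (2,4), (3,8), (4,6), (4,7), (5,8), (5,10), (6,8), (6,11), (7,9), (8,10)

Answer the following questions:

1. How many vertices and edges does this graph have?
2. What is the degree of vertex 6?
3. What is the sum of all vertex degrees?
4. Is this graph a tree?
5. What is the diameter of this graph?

Count: 12 vertices, 12 edges.
Vertex 6 has neighbors [4, 8, 11], degree = 3.
Handshaking lemma: 2 * 12 = 24.
A tree on 12 vertices has 11 edges. This graph has 12 edges (1 extra). Not a tree.
Diameter (longest shortest path) = 6.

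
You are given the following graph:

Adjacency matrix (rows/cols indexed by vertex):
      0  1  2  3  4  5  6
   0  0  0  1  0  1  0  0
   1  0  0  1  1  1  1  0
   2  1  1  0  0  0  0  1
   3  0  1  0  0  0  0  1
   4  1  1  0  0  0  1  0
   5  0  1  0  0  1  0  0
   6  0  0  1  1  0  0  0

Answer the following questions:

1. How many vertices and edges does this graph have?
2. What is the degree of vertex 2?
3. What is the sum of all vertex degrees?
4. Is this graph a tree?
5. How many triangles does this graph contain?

Count: 7 vertices, 9 edges.
Vertex 2 has neighbors [0, 1, 6], degree = 3.
Handshaking lemma: 2 * 9 = 18.
A tree on 7 vertices has 6 edges. This graph has 9 edges (3 extra). Not a tree.
Number of triangles = 1.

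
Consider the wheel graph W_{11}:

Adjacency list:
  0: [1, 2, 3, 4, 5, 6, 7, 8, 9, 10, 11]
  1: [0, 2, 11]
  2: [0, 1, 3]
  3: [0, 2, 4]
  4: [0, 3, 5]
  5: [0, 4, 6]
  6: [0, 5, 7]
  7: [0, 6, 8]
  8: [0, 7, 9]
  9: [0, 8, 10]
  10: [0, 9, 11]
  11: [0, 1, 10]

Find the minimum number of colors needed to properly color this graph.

W_{11} = C_{11} plus a hub adjacent to every cycle vertex.
The outer cycle needs 3 colors (odd cycle); the hub is adjacent to all of them so needs a fresh color.
Chromatic number = 3 + 1 = 4.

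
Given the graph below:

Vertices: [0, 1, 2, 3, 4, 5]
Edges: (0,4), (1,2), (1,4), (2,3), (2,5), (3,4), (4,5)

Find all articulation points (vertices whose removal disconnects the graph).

An articulation point is a vertex whose removal disconnects the graph.
Articulation points: [4]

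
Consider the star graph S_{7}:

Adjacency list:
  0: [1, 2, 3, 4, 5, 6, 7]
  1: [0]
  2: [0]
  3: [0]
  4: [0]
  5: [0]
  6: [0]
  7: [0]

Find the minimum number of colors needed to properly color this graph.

S_{7} has one hub adjacent to 7 leaves; leaves are pairwise non-adjacent.
Color the hub 0 and every leaf 1.
Chromatic number = 2.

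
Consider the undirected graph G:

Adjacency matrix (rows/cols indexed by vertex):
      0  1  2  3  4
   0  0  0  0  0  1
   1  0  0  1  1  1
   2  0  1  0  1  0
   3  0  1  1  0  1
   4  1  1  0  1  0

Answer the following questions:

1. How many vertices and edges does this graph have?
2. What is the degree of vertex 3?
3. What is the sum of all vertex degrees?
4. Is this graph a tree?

Count: 5 vertices, 6 edges.
Vertex 3 has neighbors [1, 2, 4], degree = 3.
Handshaking lemma: 2 * 6 = 12.
A tree on 5 vertices has 4 edges. This graph has 6 edges (2 extra). Not a tree.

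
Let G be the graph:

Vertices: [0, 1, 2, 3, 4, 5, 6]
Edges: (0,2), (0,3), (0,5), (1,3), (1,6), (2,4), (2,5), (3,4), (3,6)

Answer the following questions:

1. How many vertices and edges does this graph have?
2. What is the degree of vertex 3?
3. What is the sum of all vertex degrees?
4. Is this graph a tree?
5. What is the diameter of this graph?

Count: 7 vertices, 9 edges.
Vertex 3 has neighbors [0, 1, 4, 6], degree = 4.
Handshaking lemma: 2 * 9 = 18.
A tree on 7 vertices has 6 edges. This graph has 9 edges (3 extra). Not a tree.
Diameter (longest shortest path) = 3.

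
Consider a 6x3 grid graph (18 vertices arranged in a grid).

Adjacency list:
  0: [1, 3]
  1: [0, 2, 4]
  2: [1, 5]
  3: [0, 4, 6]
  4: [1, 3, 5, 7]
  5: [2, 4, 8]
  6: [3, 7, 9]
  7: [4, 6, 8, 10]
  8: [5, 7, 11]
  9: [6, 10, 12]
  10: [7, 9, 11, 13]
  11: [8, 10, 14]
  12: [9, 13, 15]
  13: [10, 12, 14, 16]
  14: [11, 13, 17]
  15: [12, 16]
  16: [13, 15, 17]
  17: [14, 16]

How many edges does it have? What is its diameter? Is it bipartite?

A 6x3 grid has 15 vertical edges and 12 horizontal edges.
Total edges = 15 + 12 = 27.
Diameter = (6-1) + (3-1) = 7 (corner to opposite corner).
Grid graphs are bipartite (checkerboard coloring).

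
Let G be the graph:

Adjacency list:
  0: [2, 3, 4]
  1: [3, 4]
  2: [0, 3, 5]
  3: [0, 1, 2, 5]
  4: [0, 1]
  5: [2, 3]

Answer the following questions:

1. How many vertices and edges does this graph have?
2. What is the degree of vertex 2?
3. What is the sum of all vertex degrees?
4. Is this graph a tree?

Count: 6 vertices, 8 edges.
Vertex 2 has neighbors [0, 3, 5], degree = 3.
Handshaking lemma: 2 * 8 = 16.
A tree on 6 vertices has 5 edges. This graph has 8 edges (3 extra). Not a tree.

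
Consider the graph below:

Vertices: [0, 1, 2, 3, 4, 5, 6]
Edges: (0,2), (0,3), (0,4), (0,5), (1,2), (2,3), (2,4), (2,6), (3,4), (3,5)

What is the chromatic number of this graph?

The graph has a maximum clique of size 4 (lower bound on chromatic number).
A valid 4-coloring: {0: 1, 1: 1, 2: 0, 3: 2, 4: 3, 5: 0, 6: 1}.
Chromatic number = 4.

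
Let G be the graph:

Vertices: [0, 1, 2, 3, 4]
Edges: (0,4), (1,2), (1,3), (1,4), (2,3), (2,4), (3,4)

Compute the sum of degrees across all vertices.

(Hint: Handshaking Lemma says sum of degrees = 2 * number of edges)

Count edges: 7 edges.
By Handshaking Lemma: sum of degrees = 2 * 7 = 14.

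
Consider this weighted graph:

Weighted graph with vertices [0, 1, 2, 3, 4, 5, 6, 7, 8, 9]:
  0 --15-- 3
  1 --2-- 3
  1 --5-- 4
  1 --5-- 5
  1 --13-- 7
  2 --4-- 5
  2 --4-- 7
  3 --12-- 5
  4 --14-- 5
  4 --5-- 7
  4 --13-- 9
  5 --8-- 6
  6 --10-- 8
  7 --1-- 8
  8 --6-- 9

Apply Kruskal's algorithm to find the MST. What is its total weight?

Applying Kruskal's algorithm (sort edges by weight, add if no cycle):
  Add (7,8) w=1
  Add (1,3) w=2
  Add (2,7) w=4
  Add (2,5) w=4
  Add (1,4) w=5
  Add (1,5) w=5
  Skip (4,7) w=5 (creates cycle)
  Add (8,9) w=6
  Add (5,6) w=8
  Skip (6,8) w=10 (creates cycle)
  Skip (3,5) w=12 (creates cycle)
  Skip (1,7) w=13 (creates cycle)
  Skip (4,9) w=13 (creates cycle)
  Skip (4,5) w=14 (creates cycle)
  Add (0,3) w=15
MST weight = 50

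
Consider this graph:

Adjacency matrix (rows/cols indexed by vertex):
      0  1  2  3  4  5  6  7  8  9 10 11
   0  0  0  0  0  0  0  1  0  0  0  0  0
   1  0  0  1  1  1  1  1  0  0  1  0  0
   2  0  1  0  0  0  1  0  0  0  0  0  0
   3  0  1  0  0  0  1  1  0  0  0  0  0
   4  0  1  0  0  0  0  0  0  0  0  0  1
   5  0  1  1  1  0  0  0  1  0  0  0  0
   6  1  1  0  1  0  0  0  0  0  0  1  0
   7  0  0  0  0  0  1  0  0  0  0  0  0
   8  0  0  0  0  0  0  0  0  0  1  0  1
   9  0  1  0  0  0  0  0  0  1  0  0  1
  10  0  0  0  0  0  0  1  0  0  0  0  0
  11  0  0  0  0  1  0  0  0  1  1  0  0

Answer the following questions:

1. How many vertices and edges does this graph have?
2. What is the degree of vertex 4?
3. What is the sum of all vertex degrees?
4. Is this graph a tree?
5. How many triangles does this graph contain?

Count: 12 vertices, 16 edges.
Vertex 4 has neighbors [1, 11], degree = 2.
Handshaking lemma: 2 * 16 = 32.
A tree on 12 vertices has 11 edges. This graph has 16 edges (5 extra). Not a tree.
Number of triangles = 4.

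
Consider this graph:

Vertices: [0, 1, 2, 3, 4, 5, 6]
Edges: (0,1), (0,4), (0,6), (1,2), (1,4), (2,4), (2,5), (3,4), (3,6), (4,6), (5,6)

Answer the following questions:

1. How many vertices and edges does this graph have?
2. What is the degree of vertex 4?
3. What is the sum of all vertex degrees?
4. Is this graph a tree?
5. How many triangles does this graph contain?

Count: 7 vertices, 11 edges.
Vertex 4 has neighbors [0, 1, 2, 3, 6], degree = 5.
Handshaking lemma: 2 * 11 = 22.
A tree on 7 vertices has 6 edges. This graph has 11 edges (5 extra). Not a tree.
Number of triangles = 4.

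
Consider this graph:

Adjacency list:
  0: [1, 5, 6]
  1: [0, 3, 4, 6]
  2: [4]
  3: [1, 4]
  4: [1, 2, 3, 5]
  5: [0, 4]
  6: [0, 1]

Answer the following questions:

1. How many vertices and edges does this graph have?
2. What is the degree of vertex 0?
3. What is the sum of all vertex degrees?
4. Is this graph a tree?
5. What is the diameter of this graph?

Count: 7 vertices, 9 edges.
Vertex 0 has neighbors [1, 5, 6], degree = 3.
Handshaking lemma: 2 * 9 = 18.
A tree on 7 vertices has 6 edges. This graph has 9 edges (3 extra). Not a tree.
Diameter (longest shortest path) = 3.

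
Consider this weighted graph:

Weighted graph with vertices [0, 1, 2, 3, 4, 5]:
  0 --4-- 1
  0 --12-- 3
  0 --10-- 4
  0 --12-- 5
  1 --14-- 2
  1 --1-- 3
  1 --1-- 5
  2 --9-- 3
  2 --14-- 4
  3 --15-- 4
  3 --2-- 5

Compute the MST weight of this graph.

Applying Kruskal's algorithm (sort edges by weight, add if no cycle):
  Add (1,5) w=1
  Add (1,3) w=1
  Skip (3,5) w=2 (creates cycle)
  Add (0,1) w=4
  Add (2,3) w=9
  Add (0,4) w=10
  Skip (0,5) w=12 (creates cycle)
  Skip (0,3) w=12 (creates cycle)
  Skip (1,2) w=14 (creates cycle)
  Skip (2,4) w=14 (creates cycle)
  Skip (3,4) w=15 (creates cycle)
MST weight = 25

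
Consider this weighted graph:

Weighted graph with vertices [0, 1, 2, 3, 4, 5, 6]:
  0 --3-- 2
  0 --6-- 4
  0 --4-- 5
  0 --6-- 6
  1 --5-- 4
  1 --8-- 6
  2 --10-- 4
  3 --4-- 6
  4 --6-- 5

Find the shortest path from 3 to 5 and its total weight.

Using Dijkstra's algorithm from vertex 3:
Shortest path: 3 -> 6 -> 0 -> 5
Total weight: 4 + 6 + 4 = 14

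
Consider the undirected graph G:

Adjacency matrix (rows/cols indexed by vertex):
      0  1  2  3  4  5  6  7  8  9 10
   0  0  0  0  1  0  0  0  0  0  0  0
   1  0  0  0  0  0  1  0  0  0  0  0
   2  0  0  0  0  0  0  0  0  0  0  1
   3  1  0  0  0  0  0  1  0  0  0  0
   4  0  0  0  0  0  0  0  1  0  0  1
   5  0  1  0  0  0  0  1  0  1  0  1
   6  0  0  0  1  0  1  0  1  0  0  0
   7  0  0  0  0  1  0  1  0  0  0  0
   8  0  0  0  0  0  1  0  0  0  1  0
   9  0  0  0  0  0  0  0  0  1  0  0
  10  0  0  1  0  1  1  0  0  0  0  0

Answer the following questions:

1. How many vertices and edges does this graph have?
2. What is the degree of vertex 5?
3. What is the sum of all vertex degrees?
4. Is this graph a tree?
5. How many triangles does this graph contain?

Count: 11 vertices, 11 edges.
Vertex 5 has neighbors [1, 6, 8, 10], degree = 4.
Handshaking lemma: 2 * 11 = 22.
A tree on 11 vertices has 10 edges. This graph has 11 edges (1 extra). Not a tree.
Number of triangles = 0.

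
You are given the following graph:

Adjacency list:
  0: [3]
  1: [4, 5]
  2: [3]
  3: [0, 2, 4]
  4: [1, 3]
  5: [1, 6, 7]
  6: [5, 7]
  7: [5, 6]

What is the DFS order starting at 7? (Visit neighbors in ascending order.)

DFS from vertex 7 (neighbors processed in ascending order):
Visit order: 7, 5, 1, 4, 3, 0, 2, 6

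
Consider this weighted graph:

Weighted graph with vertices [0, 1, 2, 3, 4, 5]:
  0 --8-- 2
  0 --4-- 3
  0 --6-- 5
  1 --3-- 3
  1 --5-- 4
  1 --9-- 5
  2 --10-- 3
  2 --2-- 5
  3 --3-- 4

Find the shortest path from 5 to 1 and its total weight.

Using Dijkstra's algorithm from vertex 5:
Shortest path: 5 -> 1
Total weight: 9 = 9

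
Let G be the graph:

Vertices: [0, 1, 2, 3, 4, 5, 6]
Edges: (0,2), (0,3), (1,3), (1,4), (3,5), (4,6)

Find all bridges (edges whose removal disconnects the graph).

A bridge is an edge whose removal increases the number of connected components.
Bridges found: (0,2), (0,3), (1,3), (1,4), (3,5), (4,6)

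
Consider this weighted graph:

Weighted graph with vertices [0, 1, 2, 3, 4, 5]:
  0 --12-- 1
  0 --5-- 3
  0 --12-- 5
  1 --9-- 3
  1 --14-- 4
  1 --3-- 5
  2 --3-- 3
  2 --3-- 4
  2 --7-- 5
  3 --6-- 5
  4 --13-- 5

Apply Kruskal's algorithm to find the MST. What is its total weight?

Applying Kruskal's algorithm (sort edges by weight, add if no cycle):
  Add (1,5) w=3
  Add (2,3) w=3
  Add (2,4) w=3
  Add (0,3) w=5
  Add (3,5) w=6
  Skip (2,5) w=7 (creates cycle)
  Skip (1,3) w=9 (creates cycle)
  Skip (0,5) w=12 (creates cycle)
  Skip (0,1) w=12 (creates cycle)
  Skip (4,5) w=13 (creates cycle)
  Skip (1,4) w=14 (creates cycle)
MST weight = 20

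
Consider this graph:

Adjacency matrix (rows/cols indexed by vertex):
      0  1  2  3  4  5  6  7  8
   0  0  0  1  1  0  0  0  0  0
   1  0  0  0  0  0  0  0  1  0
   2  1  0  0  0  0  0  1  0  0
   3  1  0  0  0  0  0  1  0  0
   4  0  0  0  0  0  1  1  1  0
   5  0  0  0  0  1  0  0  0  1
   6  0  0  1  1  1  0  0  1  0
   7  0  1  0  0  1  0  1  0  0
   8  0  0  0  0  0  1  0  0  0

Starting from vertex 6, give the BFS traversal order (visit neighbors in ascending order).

BFS from vertex 6 (neighbors processed in ascending order):
Visit order: 6, 2, 3, 4, 7, 0, 5, 1, 8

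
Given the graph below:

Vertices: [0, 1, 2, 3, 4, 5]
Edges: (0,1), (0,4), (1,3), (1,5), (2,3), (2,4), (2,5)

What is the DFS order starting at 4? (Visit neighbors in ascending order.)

DFS from vertex 4 (neighbors processed in ascending order):
Visit order: 4, 0, 1, 3, 2, 5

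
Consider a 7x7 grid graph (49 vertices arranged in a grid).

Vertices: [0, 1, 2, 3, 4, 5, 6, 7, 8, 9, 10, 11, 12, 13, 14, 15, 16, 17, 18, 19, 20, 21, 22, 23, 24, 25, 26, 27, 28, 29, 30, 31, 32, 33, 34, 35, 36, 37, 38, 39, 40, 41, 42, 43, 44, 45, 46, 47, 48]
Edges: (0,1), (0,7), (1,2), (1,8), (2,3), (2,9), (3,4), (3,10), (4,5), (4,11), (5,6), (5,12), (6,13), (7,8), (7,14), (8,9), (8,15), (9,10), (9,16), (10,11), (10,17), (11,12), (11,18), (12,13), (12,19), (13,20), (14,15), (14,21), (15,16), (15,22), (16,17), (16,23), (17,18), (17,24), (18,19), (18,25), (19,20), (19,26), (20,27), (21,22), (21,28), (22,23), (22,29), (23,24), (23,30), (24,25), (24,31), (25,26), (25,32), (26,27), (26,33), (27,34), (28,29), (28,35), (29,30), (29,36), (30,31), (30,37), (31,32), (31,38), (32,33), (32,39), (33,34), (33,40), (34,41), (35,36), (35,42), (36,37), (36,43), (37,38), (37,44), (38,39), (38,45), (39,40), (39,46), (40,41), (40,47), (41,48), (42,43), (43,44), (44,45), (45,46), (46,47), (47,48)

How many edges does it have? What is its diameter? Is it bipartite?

A 7x7 grid has 42 vertical edges and 42 horizontal edges.
Total edges = 42 + 42 = 84.
Diameter = (7-1) + (7-1) = 12 (corner to opposite corner).
Grid graphs are bipartite (checkerboard coloring).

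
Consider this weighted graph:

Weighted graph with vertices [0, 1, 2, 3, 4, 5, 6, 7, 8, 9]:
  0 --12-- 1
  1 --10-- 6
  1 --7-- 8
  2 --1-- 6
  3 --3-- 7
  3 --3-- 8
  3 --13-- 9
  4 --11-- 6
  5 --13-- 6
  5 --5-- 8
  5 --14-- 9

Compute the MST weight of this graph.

Applying Kruskal's algorithm (sort edges by weight, add if no cycle):
  Add (2,6) w=1
  Add (3,8) w=3
  Add (3,7) w=3
  Add (5,8) w=5
  Add (1,8) w=7
  Add (1,6) w=10
  Add (4,6) w=11
  Add (0,1) w=12
  Add (3,9) w=13
  Skip (5,6) w=13 (creates cycle)
  Skip (5,9) w=14 (creates cycle)
MST weight = 65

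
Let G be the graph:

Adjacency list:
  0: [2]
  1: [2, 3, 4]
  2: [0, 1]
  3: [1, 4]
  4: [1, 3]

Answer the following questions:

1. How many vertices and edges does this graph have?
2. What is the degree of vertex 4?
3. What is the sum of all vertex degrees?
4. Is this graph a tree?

Count: 5 vertices, 5 edges.
Vertex 4 has neighbors [1, 3], degree = 2.
Handshaking lemma: 2 * 5 = 10.
A tree on 5 vertices has 4 edges. This graph has 5 edges (1 extra). Not a tree.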